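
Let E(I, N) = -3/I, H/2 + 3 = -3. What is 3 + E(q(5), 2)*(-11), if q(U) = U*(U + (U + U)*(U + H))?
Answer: 942/325 ≈ 2.8985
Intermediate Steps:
H = -12 (H = -6 + 2*(-3) = -6 - 6 = -12)
q(U) = U*(U + 2*U*(-12 + U)) (q(U) = U*(U + (U + U)*(U - 12)) = U*(U + (2*U)*(-12 + U)) = U*(U + 2*U*(-12 + U)))
3 + E(q(5), 2)*(-11) = 3 - 3*1/(25*(-23 + 2*5))*(-11) = 3 - 3*1/(25*(-23 + 10))*(-11) = 3 - 3/(25*(-13))*(-11) = 3 - 3/(-325)*(-11) = 3 - 3*(-1/325)*(-11) = 3 + (3/325)*(-11) = 3 - 33/325 = 942/325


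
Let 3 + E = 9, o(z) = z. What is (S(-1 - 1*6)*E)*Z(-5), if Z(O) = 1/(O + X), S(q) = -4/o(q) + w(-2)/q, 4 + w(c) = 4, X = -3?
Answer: -3/7 ≈ -0.42857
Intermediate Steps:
w(c) = 0 (w(c) = -4 + 4 = 0)
S(q) = -4/q (S(q) = -4/q + 0/q = -4/q + 0 = -4/q)
E = 6 (E = -3 + 9 = 6)
Z(O) = 1/(-3 + O) (Z(O) = 1/(O - 3) = 1/(-3 + O))
(S(-1 - 1*6)*E)*Z(-5) = (-4/(-1 - 1*6)*6)/(-3 - 5) = (-4/(-1 - 6)*6)/(-8) = (-4/(-7)*6)*(-⅛) = (-4*(-⅐)*6)*(-⅛) = ((4/7)*6)*(-⅛) = (24/7)*(-⅛) = -3/7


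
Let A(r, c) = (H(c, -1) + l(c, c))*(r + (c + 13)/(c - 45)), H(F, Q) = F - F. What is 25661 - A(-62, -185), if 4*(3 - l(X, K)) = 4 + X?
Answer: 3290888/115 ≈ 28616.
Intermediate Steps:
l(X, K) = 2 - X/4 (l(X, K) = 3 - (4 + X)/4 = 3 + (-1 - X/4) = 2 - X/4)
H(F, Q) = 0
A(r, c) = (2 - c/4)*(r + (13 + c)/(-45 + c)) (A(r, c) = (0 + (2 - c/4))*(r + (c + 13)/(c - 45)) = (2 - c/4)*(r + (13 + c)/(-45 + c)))
25661 - A(-62, -185) = 25661 - (104 - 1*(-185)² - 360*(-62) - 5*(-185) - 1*(-62)*(-185)² + 53*(-185)*(-62))/(4*(-45 - 185)) = 25661 - (104 - 1*34225 + 22320 + 925 - 1*(-62)*34225 + 607910)/(4*(-230)) = 25661 - (-1)*(104 - 34225 + 22320 + 925 + 2121950 + 607910)/(4*230) = 25661 - (-1)*2718984/(4*230) = 25661 - 1*(-339873/115) = 25661 + 339873/115 = 3290888/115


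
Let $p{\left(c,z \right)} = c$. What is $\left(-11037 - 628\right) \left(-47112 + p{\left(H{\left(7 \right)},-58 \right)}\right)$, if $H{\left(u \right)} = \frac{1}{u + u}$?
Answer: $\frac{7693849055}{14} \approx 5.4956 \cdot 10^{8}$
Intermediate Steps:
$H{\left(u \right)} = \frac{1}{2 u}$
$\left(-11037 - 628\right) \left(-47112 + p{\left(H{\left(7 \right)},-58 \right)}\right) = \left(-11037 - 628\right) \left(-47112 + \frac{1}{2 \cdot 7}\right) = - 11665 \left(-47112 + \frac{1}{2} \cdot \frac{1}{7}\right) = - 11665 \left(-47112 + \frac{1}{14}\right) = \left(-11665\right) \left(- \frac{659567}{14}\right) = \frac{7693849055}{14}$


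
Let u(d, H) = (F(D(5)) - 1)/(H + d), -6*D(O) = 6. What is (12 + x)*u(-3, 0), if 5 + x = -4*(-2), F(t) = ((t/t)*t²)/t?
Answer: 10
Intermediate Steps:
D(O) = -1 (D(O) = -⅙*6 = -1)
F(t) = t (F(t) = (1*t²)/t = t²/t = t)
u(d, H) = -2/(H + d) (u(d, H) = (-1 - 1)/(H + d) = -2/(H + d))
x = 3 (x = -5 - 4*(-2) = -5 + 8 = 3)
(12 + x)*u(-3, 0) = (12 + 3)*(-2/(0 - 3)) = 15*(-2/(-3)) = 15*(-2*(-⅓)) = 15*(⅔) = 10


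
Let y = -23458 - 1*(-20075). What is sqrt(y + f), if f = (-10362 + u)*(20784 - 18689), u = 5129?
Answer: 3*I*sqrt(1218502) ≈ 3311.6*I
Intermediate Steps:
f = -10963135 (f = (-10362 + 5129)*(20784 - 18689) = -5233*2095 = -10963135)
y = -3383 (y = -23458 + 20075 = -3383)
sqrt(y + f) = sqrt(-3383 - 10963135) = sqrt(-10966518) = 3*I*sqrt(1218502)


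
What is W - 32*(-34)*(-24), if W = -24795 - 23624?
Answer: -74531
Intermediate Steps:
W = -48419
W - 32*(-34)*(-24) = -48419 - 32*(-34)*(-24) = -48419 + 1088*(-24) = -48419 - 26112 = -74531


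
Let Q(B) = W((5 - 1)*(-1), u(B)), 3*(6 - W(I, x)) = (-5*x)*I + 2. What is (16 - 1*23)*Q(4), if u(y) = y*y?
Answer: 2128/3 ≈ 709.33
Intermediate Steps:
u(y) = y**2
W(I, x) = 16/3 + 5*I*x/3 (W(I, x) = 6 - ((-5*x)*I + 2)/3 = 6 - (-5*I*x + 2)/3 = 6 - (2 - 5*I*x)/3 = 6 + (-2/3 + 5*I*x/3) = 16/3 + 5*I*x/3)
Q(B) = 16/3 - 20*B**2/3 (Q(B) = 16/3 + 5*((5 - 1)*(-1))*B**2/3 = 16/3 + 5*(4*(-1))*B**2/3 = 16/3 + (5/3)*(-4)*B**2 = 16/3 - 20*B**2/3)
(16 - 1*23)*Q(4) = (16 - 1*23)*(16/3 - 20/3*4**2) = (16 - 23)*(16/3 - 20/3*16) = -7*(16/3 - 320/3) = -7*(-304/3) = 2128/3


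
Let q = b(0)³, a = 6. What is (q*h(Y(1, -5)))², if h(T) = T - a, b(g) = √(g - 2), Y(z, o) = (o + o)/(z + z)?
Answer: -968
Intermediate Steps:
Y(z, o) = o/z (Y(z, o) = (2*o)/((2*z)) = (2*o)*(1/(2*z)) = o/z)
b(g) = √(-2 + g)
h(T) = -6 + T (h(T) = T - 1*6 = T - 6 = -6 + T)
q = -2*I*√2 (q = (√(-2 + 0))³ = (√(-2))³ = (I*√2)³ = -2*I*√2 ≈ -2.8284*I)
(q*h(Y(1, -5)))² = ((-2*I*√2)*(-6 - 5/1))² = ((-2*I*√2)*(-6 - 5*1))² = ((-2*I*√2)*(-6 - 5))² = (-2*I*√2*(-11))² = (22*I*√2)² = -968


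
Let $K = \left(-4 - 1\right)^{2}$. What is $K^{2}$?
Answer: $625$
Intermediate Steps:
$K = 25$ ($K = \left(-5\right)^{2} = 25$)
$K^{2} = 25^{2} = 625$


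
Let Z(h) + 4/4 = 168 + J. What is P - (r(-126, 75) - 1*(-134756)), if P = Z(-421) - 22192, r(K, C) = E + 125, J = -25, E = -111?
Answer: -156820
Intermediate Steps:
Z(h) = 142 (Z(h) = -1 + (168 - 25) = -1 + 143 = 142)
r(K, C) = 14 (r(K, C) = -111 + 125 = 14)
P = -22050 (P = 142 - 22192 = -22050)
P - (r(-126, 75) - 1*(-134756)) = -22050 - (14 - 1*(-134756)) = -22050 - (14 + 134756) = -22050 - 1*134770 = -22050 - 134770 = -156820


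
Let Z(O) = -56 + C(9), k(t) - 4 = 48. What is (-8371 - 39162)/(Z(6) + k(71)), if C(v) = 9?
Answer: -47533/5 ≈ -9506.6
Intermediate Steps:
k(t) = 52 (k(t) = 4 + 48 = 52)
Z(O) = -47 (Z(O) = -56 + 9 = -47)
(-8371 - 39162)/(Z(6) + k(71)) = (-8371 - 39162)/(-47 + 52) = -47533/5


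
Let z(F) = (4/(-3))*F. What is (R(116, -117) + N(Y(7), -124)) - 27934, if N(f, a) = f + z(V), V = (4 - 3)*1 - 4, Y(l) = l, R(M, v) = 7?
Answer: -27916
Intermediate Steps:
V = -3 (V = 1*1 - 4 = 1 - 4 = -3)
z(F) = -4*F/3 (z(F) = (4*(-1/3))*F = -4*F/3)
N(f, a) = 4 + f (N(f, a) = f - 4/3*(-3) = f + 4 = 4 + f)
(R(116, -117) + N(Y(7), -124)) - 27934 = (7 + (4 + 7)) - 27934 = (7 + 11) - 27934 = 18 - 27934 = -27916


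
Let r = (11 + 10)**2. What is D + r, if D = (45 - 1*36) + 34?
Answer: 484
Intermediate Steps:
r = 441 (r = 21**2 = 441)
D = 43 (D = (45 - 36) + 34 = 9 + 34 = 43)
D + r = 43 + 441 = 484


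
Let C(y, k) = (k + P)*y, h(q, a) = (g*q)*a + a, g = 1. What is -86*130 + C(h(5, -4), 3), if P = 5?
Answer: -11372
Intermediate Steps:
h(q, a) = a + a*q (h(q, a) = (1*q)*a + a = q*a + a = a*q + a = a + a*q)
C(y, k) = y*(5 + k) (C(y, k) = (k + 5)*y = (5 + k)*y = y*(5 + k))
-86*130 + C(h(5, -4), 3) = -86*130 + (-4*(1 + 5))*(5 + 3) = -11180 - 4*6*8 = -11180 - 24*8 = -11180 - 192 = -11372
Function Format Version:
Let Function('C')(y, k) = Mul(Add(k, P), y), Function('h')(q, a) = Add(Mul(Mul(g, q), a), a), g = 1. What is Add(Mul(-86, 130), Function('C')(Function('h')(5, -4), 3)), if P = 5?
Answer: -11372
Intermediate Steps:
Function('h')(q, a) = Add(a, Mul(a, q)) (Function('h')(q, a) = Add(Mul(Mul(1, q), a), a) = Add(Mul(q, a), a) = Add(Mul(a, q), a) = Add(a, Mul(a, q)))
Function('C')(y, k) = Mul(y, Add(5, k)) (Function('C')(y, k) = Mul(Add(k, 5), y) = Mul(Add(5, k), y) = Mul(y, Add(5, k)))
Add(Mul(-86, 130), Function('C')(Function('h')(5, -4), 3)) = Add(Mul(-86, 130), Mul(Mul(-4, Add(1, 5)), Add(5, 3))) = Add(-11180, Mul(Mul(-4, 6), 8)) = Add(-11180, Mul(-24, 8)) = Add(-11180, -192) = -11372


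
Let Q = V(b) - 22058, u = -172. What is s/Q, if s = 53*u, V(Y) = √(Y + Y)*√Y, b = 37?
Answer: 100540364/243276313 + 168646*√2/243276313 ≈ 0.41426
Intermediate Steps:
V(Y) = Y*√2 (V(Y) = √(2*Y)*√Y = (√2*√Y)*√Y = Y*√2)
Q = -22058 + 37*√2 (Q = 37*√2 - 22058 = -22058 + 37*√2 ≈ -22006.)
s = -9116 (s = 53*(-172) = -9116)
s/Q = -9116/(-22058 + 37*√2)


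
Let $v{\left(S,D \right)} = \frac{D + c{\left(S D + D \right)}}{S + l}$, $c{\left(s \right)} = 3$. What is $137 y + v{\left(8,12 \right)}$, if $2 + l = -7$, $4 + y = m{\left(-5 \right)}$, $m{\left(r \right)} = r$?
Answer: $-1248$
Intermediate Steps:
$y = -9$ ($y = -4 - 5 = -9$)
$l = -9$ ($l = -2 - 7 = -9$)
$v{\left(S,D \right)} = \frac{3 + D}{-9 + S}$ ($v{\left(S,D \right)} = \frac{D + 3}{S - 9} = \frac{3 + D}{-9 + S}$)
$137 y + v{\left(8,12 \right)} = 137 \left(-9\right) + \frac{3 + 12}{-9 + 8} = -1233 + \frac{1}{-1} \cdot 15 = -1233 - 15 = -1248$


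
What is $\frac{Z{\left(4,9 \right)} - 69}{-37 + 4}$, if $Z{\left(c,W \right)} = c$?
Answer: $\frac{65}{33} \approx 1.9697$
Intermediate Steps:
$\frac{Z{\left(4,9 \right)} - 69}{-37 + 4} = \frac{4 - 69}{-37 + 4} = \frac{1}{-33} \left(-65\right) = \left(- \frac{1}{33}\right) \left(-65\right) = \frac{65}{33}$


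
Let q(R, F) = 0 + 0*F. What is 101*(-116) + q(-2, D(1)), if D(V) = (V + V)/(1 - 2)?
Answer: -11716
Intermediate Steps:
D(V) = -2*V (D(V) = (2*V)/(-1) = (2*V)*(-1) = -2*V)
q(R, F) = 0 (q(R, F) = 0 + 0 = 0)
101*(-116) + q(-2, D(1)) = 101*(-116) + 0 = -11716 + 0 = -11716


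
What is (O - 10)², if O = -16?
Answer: 676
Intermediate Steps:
(O - 10)² = (-16 - 10)² = (-26)² = 676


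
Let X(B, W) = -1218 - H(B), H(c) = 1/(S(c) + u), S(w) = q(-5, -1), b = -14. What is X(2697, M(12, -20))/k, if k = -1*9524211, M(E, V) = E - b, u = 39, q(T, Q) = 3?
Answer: 51157/400016862 ≈ 0.00012789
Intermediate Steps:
S(w) = 3
M(E, V) = 14 + E (M(E, V) = E - 1*(-14) = E + 14 = 14 + E)
H(c) = 1/42 (H(c) = 1/(3 + 39) = 1/42)
X(B, W) = -51157/42 (X(B, W) = -1218 - 1*1/42 = -1218 - 1/42 = -51157/42)
k = -9524211
X(2697, M(12, -20))/k = -51157/42/(-9524211) = -51157/42*(-1/9524211) = 51157/400016862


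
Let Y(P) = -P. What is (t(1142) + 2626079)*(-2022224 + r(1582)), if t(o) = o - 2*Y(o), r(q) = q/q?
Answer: -5317445489615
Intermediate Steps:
r(q) = 1
t(o) = 3*o (t(o) = o - (-2)*o = o + 2*o = 3*o)
(t(1142) + 2626079)*(-2022224 + r(1582)) = (3*1142 + 2626079)*(-2022224 + 1) = (3426 + 2626079)*(-2022223) = 2629505*(-2022223) = -5317445489615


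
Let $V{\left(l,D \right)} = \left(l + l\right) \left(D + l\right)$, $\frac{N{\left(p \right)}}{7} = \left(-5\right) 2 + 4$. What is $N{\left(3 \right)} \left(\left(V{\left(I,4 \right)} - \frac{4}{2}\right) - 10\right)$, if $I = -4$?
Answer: $504$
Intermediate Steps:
$N{\left(p \right)} = -42$ ($N{\left(p \right)} = 7 \left(\left(-5\right) 2 + 4\right) = 7 \left(-10 + 4\right) = 7 \left(-6\right) = -42$)
$V{\left(l,D \right)} = 2 l \left(D + l\right)$
$N{\left(3 \right)} \left(\left(V{\left(I,4 \right)} - \frac{4}{2}\right) - 10\right) = - 42 \left(\left(2 \left(-4\right) \left(4 - 4\right) - \frac{4}{2}\right) - 10\right) = - 42 \left(\left(2 \left(-4\right) 0 - 4 \cdot \frac{1}{2}\right) - 10\right) = - 42 \left(\left(0 - 2\right) - 10\right) = - 42 \left(-2 - 10\right) = \left(-42\right) \left(-12\right) = 504$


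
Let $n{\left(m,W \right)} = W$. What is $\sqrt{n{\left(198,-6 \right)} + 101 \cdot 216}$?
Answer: $\sqrt{21810} \approx 147.68$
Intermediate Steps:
$\sqrt{n{\left(198,-6 \right)} + 101 \cdot 216} = \sqrt{-6 + 101 \cdot 216} = \sqrt{-6 + 21816} = \sqrt{21810}$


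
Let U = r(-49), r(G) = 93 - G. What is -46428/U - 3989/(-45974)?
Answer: -1066957217/3264154 ≈ -326.87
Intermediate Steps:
U = 142 (U = 93 - 1*(-49) = 93 + 49 = 142)
-46428/U - 3989/(-45974) = -46428/142 - 3989/(-45974) = -46428*1/142 - 3989*(-1/45974) = -23214/71 + 3989/45974 = -1066957217/3264154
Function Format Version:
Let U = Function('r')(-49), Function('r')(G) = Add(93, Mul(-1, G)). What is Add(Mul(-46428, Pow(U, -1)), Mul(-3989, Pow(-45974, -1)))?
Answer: Rational(-1066957217, 3264154) ≈ -326.87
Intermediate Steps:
U = 142 (U = Add(93, Mul(-1, -49)) = Add(93, 49) = 142)
Add(Mul(-46428, Pow(U, -1)), Mul(-3989, Pow(-45974, -1))) = Add(Mul(-46428, Pow(142, -1)), Mul(-3989, Pow(-45974, -1))) = Add(Mul(-46428, Rational(1, 142)), Mul(-3989, Rational(-1, 45974))) = Add(Rational(-23214, 71), Rational(3989, 45974)) = Rational(-1066957217, 3264154)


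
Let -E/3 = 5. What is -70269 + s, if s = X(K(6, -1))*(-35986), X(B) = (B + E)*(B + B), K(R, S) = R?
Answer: 3816219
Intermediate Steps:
E = -15 (E = -3*5 = -15)
X(B) = 2*B*(-15 + B) (X(B) = (B - 15)*(B + B) = (-15 + B)*(2*B) = 2*B*(-15 + B))
s = 3886488 (s = (2*6*(-15 + 6))*(-35986) = (2*6*(-9))*(-35986) = -108*(-35986) = 3886488)
-70269 + s = -70269 + 3886488 = 3816219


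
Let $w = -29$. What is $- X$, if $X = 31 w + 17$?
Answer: $882$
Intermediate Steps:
$X = -882$ ($X = 31 \left(-29\right) + 17 = -899 + 17 = -882$)
$- X = \left(-1\right) \left(-882\right) = 882$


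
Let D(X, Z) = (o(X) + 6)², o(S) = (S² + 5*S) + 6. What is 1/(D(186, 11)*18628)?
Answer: 1/23526222242832 ≈ 4.2506e-14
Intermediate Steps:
o(S) = 6 + S² + 5*S
D(X, Z) = (12 + X² + 5*X)² (D(X, Z) = ((6 + X² + 5*X) + 6)² = (12 + X² + 5*X)²)
1/(D(186, 11)*18628) = 1/((12 + 186² + 5*186)²*18628) = (1/18628)/(12 + 34596 + 930)² = (1/18628)/35538² = (1/18628)/1262949444 = (1/1262949444)*(1/18628) = 1/23526222242832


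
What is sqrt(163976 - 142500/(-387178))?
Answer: sqrt(6145293303438146)/193589 ≈ 404.94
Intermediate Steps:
sqrt(163976 - 142500/(-387178)) = sqrt(163976 - 142500*(-1/387178)) = sqrt(163976 + 71250/193589) = sqrt(31744021114/193589) = sqrt(6145293303438146)/193589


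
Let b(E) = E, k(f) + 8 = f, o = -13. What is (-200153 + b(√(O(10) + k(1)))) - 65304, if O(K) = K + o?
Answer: -265457 + I*√10 ≈ -2.6546e+5 + 3.1623*I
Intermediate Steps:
O(K) = -13 + K (O(K) = K - 13 = -13 + K)
k(f) = -8 + f
(-200153 + b(√(O(10) + k(1)))) - 65304 = (-200153 + √((-13 + 10) + (-8 + 1))) - 65304 = (-200153 + √(-3 - 7)) - 65304 = (-200153 + √(-10)) - 65304 = (-200153 + I*√10) - 65304 = -265457 + I*√10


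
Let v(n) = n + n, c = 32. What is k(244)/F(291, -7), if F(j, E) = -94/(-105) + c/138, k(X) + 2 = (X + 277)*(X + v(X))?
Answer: 460504275/1361 ≈ 3.3836e+5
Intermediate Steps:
v(n) = 2*n
k(X) = -2 + 3*X*(277 + X) (k(X) = -2 + (X + 277)*(X + 2*X) = -2 + (277 + X)*(3*X) = -2 + 3*X*(277 + X))
F(j, E) = 2722/2415 (F(j, E) = -94/(-105) + 32/138 = -94*(-1/105) + 32*(1/138) = 94/105 + 16/69 = 2722/2415)
k(244)/F(291, -7) = (-2 + 3*244² + 831*244)/(2722/2415) = (-2 + 3*59536 + 202764)*(2415/2722) = (-2 + 178608 + 202764)*(2415/2722) = 381370*(2415/2722) = 460504275/1361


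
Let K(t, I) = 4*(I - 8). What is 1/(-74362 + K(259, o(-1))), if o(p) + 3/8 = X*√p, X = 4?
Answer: -297582/22138762705 - 64*I/22138762705 ≈ -1.3442e-5 - 2.8909e-9*I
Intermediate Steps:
o(p) = -3/8 + 4*√p
K(t, I) = -32 + 4*I (K(t, I) = 4*(-8 + I) = -32 + 4*I)
1/(-74362 + K(259, o(-1))) = 1/(-74362 + (-32 + 4*(-3/8 + 4*√(-1)))) = 1/(-74362 + (-32 + 4*(-3/8 + 4*I))) = 1/(-74362 + (-32 + (-3/2 + 16*I))) = 1/(-74362 + (-67/2 + 16*I)) = 1/(-148791/2 + 16*I) = 4*(-148791/2 - 16*I)/22138762705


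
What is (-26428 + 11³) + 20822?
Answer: -4275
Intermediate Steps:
(-26428 + 11³) + 20822 = (-26428 + 1331) + 20822 = -25097 + 20822 = -4275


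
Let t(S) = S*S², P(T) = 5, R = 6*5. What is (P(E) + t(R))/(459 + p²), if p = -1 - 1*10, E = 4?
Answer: 5401/116 ≈ 46.560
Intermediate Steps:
p = -11 (p = -1 - 10 = -11)
R = 30
t(S) = S³
(P(E) + t(R))/(459 + p²) = (5 + 30³)/(459 + (-11)²) = (5 + 27000)/(459 + 121) = 27005/580 = 27005*(1/580) = 5401/116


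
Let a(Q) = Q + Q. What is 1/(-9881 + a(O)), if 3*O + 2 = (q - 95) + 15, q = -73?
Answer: -3/29953 ≈ -0.00010016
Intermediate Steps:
O = -155/3 (O = -⅔ + ((-73 - 95) + 15)/3 = -⅔ + (-168 + 15)/3 = -⅔ + (⅓)*(-153) = -⅔ - 51 = -155/3 ≈ -51.667)
a(Q) = 2*Q
1/(-9881 + a(O)) = 1/(-9881 + 2*(-155/3)) = 1/(-9881 - 310/3) = 1/(-29953/3) = -3/29953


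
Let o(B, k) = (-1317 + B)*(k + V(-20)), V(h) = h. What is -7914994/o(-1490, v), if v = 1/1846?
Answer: -14611078924/103631633 ≈ -140.99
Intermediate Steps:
v = 1/1846 ≈ 0.00054171
o(B, k) = (-1317 + B)*(-20 + k) (o(B, k) = (-1317 + B)*(k - 20) = (-1317 + B)*(-20 + k))
-7914994/o(-1490, v) = -7914994/(26340 - 1317*1/1846 - 20*(-1490) - 1490*1/1846) = -7914994/(26340 - 1317/1846 + 29800 - 745/923) = -7914994/103631633/1846 = -7914994*1846/103631633 = -14611078924/103631633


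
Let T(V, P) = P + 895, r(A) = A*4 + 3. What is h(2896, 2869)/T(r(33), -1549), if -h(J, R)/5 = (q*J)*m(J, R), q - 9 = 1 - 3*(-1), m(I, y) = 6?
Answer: 188240/109 ≈ 1727.0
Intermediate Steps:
r(A) = 3 + 4*A (r(A) = 4*A + 3 = 3 + 4*A)
q = 13 (q = 9 + (1 - 3*(-1)) = 9 + (1 + 3) = 9 + 4 = 13)
T(V, P) = 895 + P
h(J, R) = -390*J (h(J, R) = -5*13*J*6 = -390*J)
h(2896, 2869)/T(r(33), -1549) = (-390*2896)/(895 - 1549) = -1129440/(-654) = -1129440*(-1/654) = 188240/109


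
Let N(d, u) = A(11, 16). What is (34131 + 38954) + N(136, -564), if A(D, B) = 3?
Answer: 73088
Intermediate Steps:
N(d, u) = 3
(34131 + 38954) + N(136, -564) = (34131 + 38954) + 3 = 73085 + 3 = 73088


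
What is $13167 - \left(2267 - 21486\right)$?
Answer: $32386$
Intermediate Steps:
$13167 - \left(2267 - 21486\right) = 13167 - -19219 = 13167 + 19219 = 32386$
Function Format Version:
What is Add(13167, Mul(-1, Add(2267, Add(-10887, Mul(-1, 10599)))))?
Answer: 32386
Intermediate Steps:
Add(13167, Mul(-1, Add(2267, Add(-10887, Mul(-1, 10599))))) = Add(13167, Mul(-1, Add(2267, Add(-10887, -10599)))) = Add(13167, Mul(-1, Add(2267, -21486))) = Add(13167, Mul(-1, -19219)) = Add(13167, 19219) = 32386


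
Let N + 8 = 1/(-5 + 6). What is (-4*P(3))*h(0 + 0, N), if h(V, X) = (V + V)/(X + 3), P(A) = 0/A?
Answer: 0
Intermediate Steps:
P(A) = 0
N = -7 (N = -8 + 1/(-5 + 6) = -8 + 1/1 = -8 + 1 = -7)
h(V, X) = 2*V/(3 + X) (h(V, X) = (2*V)/(3 + X) = 2*V/(3 + X))
(-4*P(3))*h(0 + 0, N) = (-4*0)*(2*(0 + 0)/(3 - 7)) = 0*(2*0/(-4)) = 0*(2*0*(-¼)) = 0*0 = 0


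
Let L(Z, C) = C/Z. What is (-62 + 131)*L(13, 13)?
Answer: 69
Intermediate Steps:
(-62 + 131)*L(13, 13) = (-62 + 131)*(13/13) = 69*(13*(1/13)) = 69*1 = 69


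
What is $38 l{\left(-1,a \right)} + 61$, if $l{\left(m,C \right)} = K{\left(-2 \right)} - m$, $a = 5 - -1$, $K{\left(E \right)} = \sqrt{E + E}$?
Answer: $99 + 76 i \approx 99.0 + 76.0 i$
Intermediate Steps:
$K{\left(E \right)} = \sqrt{2} \sqrt{E}$ ($K{\left(E \right)} = \sqrt{2 E} = \sqrt{2} \sqrt{E}$)
$a = 6$ ($a = 5 + 1 = 6$)
$l{\left(m,C \right)} = - m + 2 i$ ($l{\left(m,C \right)} = \sqrt{2} \sqrt{-2} - m = \sqrt{2} i \sqrt{2} - m = 2 i - m = - m + 2 i$)
$38 l{\left(-1,a \right)} + 61 = 38 \left(\left(-1\right) \left(-1\right) + 2 i\right) + 61 = 38 \left(1 + 2 i\right) + 61 = \left(38 + 76 i\right) + 61 = 99 + 76 i$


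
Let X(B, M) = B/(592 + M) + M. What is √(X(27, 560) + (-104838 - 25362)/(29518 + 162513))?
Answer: √107762252387174/438928 ≈ 23.650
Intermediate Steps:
X(B, M) = M + B/(592 + M) (X(B, M) = B/(592 + M) + M = M + B/(592 + M))
√(X(27, 560) + (-104838 - 25362)/(29518 + 162513)) = √((27 + 560² + 592*560)/(592 + 560) + (-104838 - 25362)/(29518 + 162513)) = √((27 + 313600 + 331520)/1152 - 130200/192031) = √((1/1152)*645147 - 130200*1/192031) = √(71683/128 - 18600/27433) = √(1964098939/3511424) = √107762252387174/438928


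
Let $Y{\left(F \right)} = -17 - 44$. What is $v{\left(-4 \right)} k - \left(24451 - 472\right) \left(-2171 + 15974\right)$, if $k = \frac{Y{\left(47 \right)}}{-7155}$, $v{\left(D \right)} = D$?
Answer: $- \frac{2368177190479}{7155} \approx -3.3098 \cdot 10^{8}$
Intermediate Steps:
$Y{\left(F \right)} = -61$ ($Y{\left(F \right)} = -17 - 44 = -61$)
$k = \frac{61}{7155}$ ($k = - \frac{61}{-7155} = \left(-61\right) \left(- \frac{1}{7155}\right) = \frac{61}{7155} \approx 0.0085255$)
$v{\left(-4 \right)} k - \left(24451 - 472\right) \left(-2171 + 15974\right) = \left(-4\right) \frac{61}{7155} - \left(24451 - 472\right) \left(-2171 + 15974\right) = - \frac{244}{7155} - 23979 \cdot 13803 = - \frac{244}{7155} - 330982137 = - \frac{2368177190479}{7155}$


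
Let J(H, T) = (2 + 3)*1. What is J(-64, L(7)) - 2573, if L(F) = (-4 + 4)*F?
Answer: -2568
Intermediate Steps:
L(F) = 0 (L(F) = 0*F = 0)
J(H, T) = 5 (J(H, T) = 5*1 = 5)
J(-64, L(7)) - 2573 = 5 - 2573 = -2568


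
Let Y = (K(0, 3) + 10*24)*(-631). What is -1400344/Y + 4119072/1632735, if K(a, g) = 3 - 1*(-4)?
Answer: 75086586296/6524953305 ≈ 11.508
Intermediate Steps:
K(a, g) = 7 (K(a, g) = 3 + 4 = 7)
Y = -155857 (Y = (7 + 10*24)*(-631) = (7 + 240)*(-631) = 247*(-631) = -155857)
-1400344/Y + 4119072/1632735 = -1400344/(-155857) + 4119072/1632735 = -1400344*(-1/155857) + 4119072*(1/1632735) = 1400344/155857 + 1373024/544245 = 75086586296/6524953305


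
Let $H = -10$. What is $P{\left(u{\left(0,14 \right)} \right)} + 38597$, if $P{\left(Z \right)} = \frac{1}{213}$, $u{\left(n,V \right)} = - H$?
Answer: $\frac{8221162}{213} \approx 38597.0$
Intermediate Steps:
$u{\left(n,V \right)} = 10$ ($u{\left(n,V \right)} = \left(-1\right) \left(-10\right) = 10$)
$P{\left(Z \right)} = \frac{1}{213}$
$P{\left(u{\left(0,14 \right)} \right)} + 38597 = \frac{1}{213} + 38597 = \frac{8221162}{213}$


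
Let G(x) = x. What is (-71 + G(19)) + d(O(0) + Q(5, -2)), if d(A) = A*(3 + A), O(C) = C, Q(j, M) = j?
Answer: -12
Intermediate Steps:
(-71 + G(19)) + d(O(0) + Q(5, -2)) = (-71 + 19) + (0 + 5)*(3 + (0 + 5)) = -52 + 5*(3 + 5) = -52 + 5*8 = -52 + 40 = -12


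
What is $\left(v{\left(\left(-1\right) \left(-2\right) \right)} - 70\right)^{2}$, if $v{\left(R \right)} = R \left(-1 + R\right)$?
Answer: $4624$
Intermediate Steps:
$\left(v{\left(\left(-1\right) \left(-2\right) \right)} - 70\right)^{2} = \left(\left(-1\right) \left(-2\right) \left(-1 - -2\right) - 70\right)^{2} = \left(2 \left(-1 + 2\right) - 70\right)^{2} = \left(2 \cdot 1 - 70\right)^{2} = \left(2 - 70\right)^{2} = \left(-68\right)^{2} = 4624$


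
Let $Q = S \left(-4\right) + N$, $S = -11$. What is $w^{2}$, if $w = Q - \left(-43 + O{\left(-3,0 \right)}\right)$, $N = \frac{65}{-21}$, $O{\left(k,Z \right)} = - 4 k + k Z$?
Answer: $\frac{2280100}{441} \approx 5170.3$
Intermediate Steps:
$O{\left(k,Z \right)} = - 4 k + Z k$
$N = - \frac{65}{21}$ ($N = 65 \left(- \frac{1}{21}\right) = - \frac{65}{21} \approx -3.0952$)
$Q = \frac{859}{21}$ ($Q = \left(-11\right) \left(-4\right) - \frac{65}{21} = 44 - \frac{65}{21} = \frac{859}{21} \approx 40.905$)
$w = \frac{1510}{21}$ ($w = \frac{859}{21} - \left(-43 - 3 \left(-4 + 0\right)\right) = \frac{859}{21} - \left(-43 - -12\right) = \frac{859}{21} - \left(-43 + 12\right) = \frac{859}{21} - -31 = \frac{859}{21} + 31 = \frac{1510}{21} \approx 71.905$)
$w^{2} = \left(\frac{1510}{21}\right)^{2} = \frac{2280100}{441}$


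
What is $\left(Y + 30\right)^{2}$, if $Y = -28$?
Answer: $4$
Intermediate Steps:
$\left(Y + 30\right)^{2} = \left(-28 + 30\right)^{2} = 2^{2} = 4$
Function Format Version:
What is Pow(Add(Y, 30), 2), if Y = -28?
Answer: 4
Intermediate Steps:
Pow(Add(Y, 30), 2) = Pow(Add(-28, 30), 2) = Pow(2, 2) = 4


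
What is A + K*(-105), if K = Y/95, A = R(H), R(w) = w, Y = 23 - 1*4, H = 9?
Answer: -12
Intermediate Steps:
Y = 19 (Y = 23 - 4 = 19)
A = 9
K = ⅕ (K = 19/95 = 19*(1/95) = ⅕ ≈ 0.20000)
A + K*(-105) = 9 + (⅕)*(-105) = 9 - 21 = -12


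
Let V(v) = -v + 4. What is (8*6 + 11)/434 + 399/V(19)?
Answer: -57427/2170 ≈ -26.464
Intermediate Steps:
V(v) = 4 - v
(8*6 + 11)/434 + 399/V(19) = (8*6 + 11)/434 + 399/(4 - 1*19) = (48 + 11)*(1/434) + 399/(4 - 19) = 59*(1/434) + 399/(-15) = 59/434 + 399*(-1/15) = 59/434 - 133/5 = -57427/2170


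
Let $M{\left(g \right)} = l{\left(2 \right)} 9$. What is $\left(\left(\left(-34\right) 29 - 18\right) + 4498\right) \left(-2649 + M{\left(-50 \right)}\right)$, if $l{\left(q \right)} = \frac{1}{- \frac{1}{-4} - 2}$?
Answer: $- \frac{64915026}{7} \approx -9.2736 \cdot 10^{6}$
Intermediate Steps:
$l{\left(q \right)} = - \frac{4}{7}$ ($l{\left(q \right)} = \frac{1}{\left(-1\right) \left(- \frac{1}{4}\right) - 2} = \frac{1}{\frac{1}{4} - 2} = \frac{1}{- \frac{7}{4}} = - \frac{4}{7}$)
$M{\left(g \right)} = - \frac{36}{7}$ ($M{\left(g \right)} = \left(- \frac{4}{7}\right) 9 = - \frac{36}{7}$)
$\left(\left(\left(-34\right) 29 - 18\right) + 4498\right) \left(-2649 + M{\left(-50 \right)}\right) = \left(\left(\left(-34\right) 29 - 18\right) + 4498\right) \left(-2649 - \frac{36}{7}\right) = \left(\left(-986 - 18\right) + 4498\right) \left(- \frac{18579}{7}\right) = \left(-1004 + 4498\right) \left(- \frac{18579}{7}\right) = 3494 \left(- \frac{18579}{7}\right) = - \frac{64915026}{7}$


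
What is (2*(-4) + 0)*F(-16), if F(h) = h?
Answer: 128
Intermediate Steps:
(2*(-4) + 0)*F(-16) = (2*(-4) + 0)*(-16) = (-8 + 0)*(-16) = -8*(-16) = 128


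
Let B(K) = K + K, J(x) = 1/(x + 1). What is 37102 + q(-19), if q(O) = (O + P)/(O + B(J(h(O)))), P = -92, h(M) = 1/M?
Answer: 5640503/152 ≈ 37109.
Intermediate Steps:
J(x) = 1/(1 + x)
B(K) = 2*K
q(O) = (-92 + O)/(O + 2/(1 + 1/O)) (q(O) = (O - 92)/(O + 2/(1 + 1/O)) = (-92 + O)/(O + 2/(1 + 1/O)))
37102 + q(-19) = 37102 + (1 - 19)*(-92 - 19)/((-19)*(3 - 19)) = 37102 - 1/19*(-18)*(-111)/(-16) = 37102 - 1/19*(-1/16)*(-18)*(-111) = 37102 + 999/152 = 5640503/152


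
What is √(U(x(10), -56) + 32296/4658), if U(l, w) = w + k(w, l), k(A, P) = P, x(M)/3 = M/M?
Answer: 3*I*√27764009/2329 ≈ 6.7872*I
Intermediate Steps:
x(M) = 3 (x(M) = 3*(M/M) = 3*1 = 3)
U(l, w) = l + w (U(l, w) = w + l = l + w)
√(U(x(10), -56) + 32296/4658) = √((3 - 56) + 32296/4658) = √(-53 + 32296*(1/4658)) = √(-53 + 16148/2329) = √(-107289/2329) = 3*I*√27764009/2329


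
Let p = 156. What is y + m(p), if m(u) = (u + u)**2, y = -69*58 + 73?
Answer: 93415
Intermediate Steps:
y = -3929 (y = -4002 + 73 = -3929)
m(u) = 4*u**2 (m(u) = (2*u)**2 = 4*u**2)
y + m(p) = -3929 + 4*156**2 = -3929 + 4*24336 = -3929 + 97344 = 93415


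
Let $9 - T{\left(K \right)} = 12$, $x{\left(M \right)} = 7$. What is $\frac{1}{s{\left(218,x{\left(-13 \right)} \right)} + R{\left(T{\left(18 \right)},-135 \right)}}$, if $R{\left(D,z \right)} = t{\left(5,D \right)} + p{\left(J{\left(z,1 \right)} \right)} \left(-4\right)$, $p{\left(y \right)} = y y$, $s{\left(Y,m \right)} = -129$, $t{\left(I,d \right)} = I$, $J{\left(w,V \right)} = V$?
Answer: $- \frac{1}{128} \approx -0.0078125$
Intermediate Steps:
$p{\left(y \right)} = y^{2}$
$T{\left(K \right)} = -3$ ($T{\left(K \right)} = 9 - 12 = -3$)
$R{\left(D,z \right)} = 1$ ($R{\left(D,z \right)} = 5 + 1^{2} \left(-4\right) = 5 + 1 \left(-4\right) = 5 - 4 = 1$)
$\frac{1}{s{\left(218,x{\left(-13 \right)} \right)} + R{\left(T{\left(18 \right)},-135 \right)}} = \frac{1}{-129 + 1} = \frac{1}{-128} = - \frac{1}{128}$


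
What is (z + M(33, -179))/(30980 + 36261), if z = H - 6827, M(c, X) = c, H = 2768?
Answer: -4026/67241 ≈ -0.059874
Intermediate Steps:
z = -4059 (z = 2768 - 6827 = -4059)
(z + M(33, -179))/(30980 + 36261) = (-4059 + 33)/(30980 + 36261) = -4026/67241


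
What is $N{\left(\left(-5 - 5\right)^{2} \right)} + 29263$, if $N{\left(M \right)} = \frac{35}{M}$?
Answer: $\frac{585267}{20} \approx 29263.0$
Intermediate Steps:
$N{\left(\left(-5 - 5\right)^{2} \right)} + 29263 = \frac{35}{\left(-5 - 5\right)^{2}} + 29263 = \frac{35}{\left(-10\right)^{2}} + 29263 = \frac{35}{100} + 29263 = 35 \cdot \frac{1}{100} + 29263 = \frac{7}{20} + 29263 = \frac{585267}{20}$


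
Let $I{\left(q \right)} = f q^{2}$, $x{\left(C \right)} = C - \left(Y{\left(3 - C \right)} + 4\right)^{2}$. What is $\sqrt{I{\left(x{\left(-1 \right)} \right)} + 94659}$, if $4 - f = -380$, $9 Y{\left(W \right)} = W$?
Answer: $\frac{\sqrt{1706149923}}{81} \approx 509.95$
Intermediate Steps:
$Y{\left(W \right)} = \frac{W}{9}$
$f = 384$ ($f = 4 - -380 = 4 + 380 = 384$)
$x{\left(C \right)} = C - \left(\frac{13}{3} - \frac{C}{9}\right)^{2}$ ($x{\left(C \right)} = C - \left(\frac{3 - C}{9} + 4\right)^{2} = C - \left(\left(\frac{1}{3} - \frac{C}{9}\right) + 4\right)^{2} = C - \left(\frac{13}{3} - \frac{C}{9}\right)^{2}$)
$I{\left(q \right)} = 384 q^{2}$
$\sqrt{I{\left(x{\left(-1 \right)} \right)} + 94659} = \sqrt{384 \left(-1 - \frac{\left(-39 - 1\right)^{2}}{81}\right)^{2} + 94659} = \sqrt{384 \left(-1 - \frac{\left(-40\right)^{2}}{81}\right)^{2} + 94659} = \sqrt{384 \left(-1 - \frac{1600}{81}\right)^{2} + 94659} = \sqrt{384 \left(- \frac{1681}{81}\right)^{2} + 94659} = \sqrt{384 \cdot \frac{2825761}{6561} + 94659} = \sqrt{\frac{361697408}{2187} + 94659} = \sqrt{\frac{568716641}{2187}} = \frac{\sqrt{1706149923}}{81}$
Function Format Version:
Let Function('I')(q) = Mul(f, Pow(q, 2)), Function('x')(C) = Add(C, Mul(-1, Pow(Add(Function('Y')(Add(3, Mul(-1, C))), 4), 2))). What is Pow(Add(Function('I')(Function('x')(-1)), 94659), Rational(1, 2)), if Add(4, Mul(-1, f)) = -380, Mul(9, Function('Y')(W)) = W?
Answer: Mul(Rational(1, 81), Pow(1706149923, Rational(1, 2))) ≈ 509.95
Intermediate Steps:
Function('Y')(W) = Mul(Rational(1, 9), W)
f = 384 (f = Add(4, Mul(-1, -380)) = Add(4, 380) = 384)
Function('x')(C) = Add(C, Mul(-1, Pow(Add(Rational(13, 3), Mul(Rational(-1, 9), C)), 2))) (Function('x')(C) = Add(C, Mul(-1, Pow(Add(Mul(Rational(1, 9), Add(3, Mul(-1, C))), 4), 2))) = Add(C, Mul(-1, Pow(Add(Add(Rational(1, 3), Mul(Rational(-1, 9), C)), 4), 2))) = Add(C, Mul(-1, Pow(Add(Rational(13, 3), Mul(Rational(-1, 9), C)), 2))))
Function('I')(q) = Mul(384, Pow(q, 2))
Pow(Add(Function('I')(Function('x')(-1)), 94659), Rational(1, 2)) = Pow(Add(Mul(384, Pow(Add(-1, Mul(Rational(-1, 81), Pow(Add(-39, -1), 2))), 2)), 94659), Rational(1, 2)) = Pow(Add(Mul(384, Pow(Add(-1, Mul(Rational(-1, 81), Pow(-40, 2))), 2)), 94659), Rational(1, 2)) = Pow(Add(Mul(384, Pow(Add(-1, Mul(Rational(-1, 81), 1600)), 2)), 94659), Rational(1, 2)) = Pow(Add(Mul(384, Pow(Add(-1, Rational(-1600, 81)), 2)), 94659), Rational(1, 2)) = Pow(Add(Mul(384, Pow(Rational(-1681, 81), 2)), 94659), Rational(1, 2)) = Pow(Add(Mul(384, Rational(2825761, 6561)), 94659), Rational(1, 2)) = Pow(Add(Rational(361697408, 2187), 94659), Rational(1, 2)) = Pow(Rational(568716641, 2187), Rational(1, 2)) = Mul(Rational(1, 81), Pow(1706149923, Rational(1, 2)))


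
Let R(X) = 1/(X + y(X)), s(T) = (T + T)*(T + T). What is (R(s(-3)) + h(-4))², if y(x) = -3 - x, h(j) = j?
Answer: 169/9 ≈ 18.778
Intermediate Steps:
s(T) = 4*T² (s(T) = (2*T)*(2*T) = 4*T²)
R(X) = -⅓ (R(X) = 1/(X + (-3 - X)) = 1/(-3) = -⅓)
(R(s(-3)) + h(-4))² = (-⅓ - 4)² = (-13/3)² = 169/9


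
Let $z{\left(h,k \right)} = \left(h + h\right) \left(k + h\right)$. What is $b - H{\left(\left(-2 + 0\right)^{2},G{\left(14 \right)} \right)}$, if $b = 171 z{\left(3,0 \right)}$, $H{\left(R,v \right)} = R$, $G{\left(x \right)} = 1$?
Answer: $3074$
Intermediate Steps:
$z{\left(h,k \right)} = 2 h \left(h + k\right)$
$b = 3078$ ($b = 171 \cdot 2 \cdot 3 \left(3 + 0\right) = 171 \cdot 2 \cdot 3 \cdot 3 = 171 \cdot 18 = 3078$)
$b - H{\left(\left(-2 + 0\right)^{2},G{\left(14 \right)} \right)} = 3078 - \left(-2 + 0\right)^{2} = 3078 - \left(-2\right)^{2} = 3078 - 4 = 3074$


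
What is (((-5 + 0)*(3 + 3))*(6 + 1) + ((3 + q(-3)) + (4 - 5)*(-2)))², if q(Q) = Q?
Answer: 43264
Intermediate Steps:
(((-5 + 0)*(3 + 3))*(6 + 1) + ((3 + q(-3)) + (4 - 5)*(-2)))² = (((-5 + 0)*(3 + 3))*(6 + 1) + ((3 - 3) + (4 - 5)*(-2)))² = (-5*6*7 + (0 - 1*(-2)))² = (-30*7 + (0 + 2))² = (-210 + 2)² = (-208)² = 43264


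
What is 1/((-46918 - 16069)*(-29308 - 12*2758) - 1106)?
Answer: 1/3930639642 ≈ 2.5441e-10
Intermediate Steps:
1/((-46918 - 16069)*(-29308 - 12*2758) - 1106) = 1/(-62987*(-29308 - 33096) - 1106) = 1/(-62987*(-62404) - 1106) = 1/(3930640748 - 1106) = 1/3930639642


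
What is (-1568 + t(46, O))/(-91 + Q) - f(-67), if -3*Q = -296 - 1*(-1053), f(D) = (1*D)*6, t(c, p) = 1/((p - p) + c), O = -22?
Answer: 19263141/47380 ≈ 406.57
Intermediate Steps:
t(c, p) = 1/c (t(c, p) = 1/(0 + c) = 1/c)
f(D) = 6*D (f(D) = D*6 = 6*D)
Q = -757/3 (Q = -(-296 - 1*(-1053))/3 = -(-296 + 1053)/3 = -⅓*757 = -757/3 ≈ -252.33)
(-1568 + t(46, O))/(-91 + Q) - f(-67) = (-1568 + 1/46)/(-91 - 757/3) - 6*(-67) = (-1568 + 1/46)/(-1030/3) - 1*(-402) = -72127/46*(-3/1030) + 402 = 216381/47380 + 402 = 19263141/47380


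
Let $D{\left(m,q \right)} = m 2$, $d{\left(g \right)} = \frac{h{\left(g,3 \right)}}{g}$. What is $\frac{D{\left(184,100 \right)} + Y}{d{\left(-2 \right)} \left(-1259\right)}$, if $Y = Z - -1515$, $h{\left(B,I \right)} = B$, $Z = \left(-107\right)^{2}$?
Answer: $- \frac{13332}{1259} \approx -10.589$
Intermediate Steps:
$Z = 11449$
$d{\left(g \right)} = 1$ ($d{\left(g \right)} = \frac{g}{g} = 1$)
$Y = 12964$ ($Y = 11449 - -1515 = 11449 + 1515 = 12964$)
$D{\left(m,q \right)} = 2 m$
$\frac{D{\left(184,100 \right)} + Y}{d{\left(-2 \right)} \left(-1259\right)} = \frac{2 \cdot 184 + 12964}{1 \left(-1259\right)} = \frac{368 + 12964}{-1259} = 13332 \left(- \frac{1}{1259}\right) = - \frac{13332}{1259}$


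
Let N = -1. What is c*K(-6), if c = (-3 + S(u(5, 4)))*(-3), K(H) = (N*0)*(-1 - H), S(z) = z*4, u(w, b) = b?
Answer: 0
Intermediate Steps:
S(z) = 4*z
K(H) = 0 (K(H) = (-1*0)*(-1 - H) = 0*(-1 - H) = 0)
c = -39 (c = (-3 + 4*4)*(-3) = (-3 + 16)*(-3) = 13*(-3) = -39)
c*K(-6) = -39*0 = 0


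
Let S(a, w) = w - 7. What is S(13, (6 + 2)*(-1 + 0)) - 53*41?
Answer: -2188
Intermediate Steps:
S(a, w) = -7 + w
S(13, (6 + 2)*(-1 + 0)) - 53*41 = (-7 + (6 + 2)*(-1 + 0)) - 53*41 = (-7 + 8*(-1)) - 2173 = (-7 - 8) - 2173 = -15 - 2173 = -2188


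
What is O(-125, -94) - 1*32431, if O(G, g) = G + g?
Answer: -32650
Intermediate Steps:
O(-125, -94) - 1*32431 = (-125 - 94) - 1*32431 = -219 - 32431 = -32650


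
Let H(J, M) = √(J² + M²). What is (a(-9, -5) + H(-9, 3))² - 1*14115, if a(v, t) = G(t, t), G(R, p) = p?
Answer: -14000 - 30*√10 ≈ -14095.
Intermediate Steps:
a(v, t) = t
(a(-9, -5) + H(-9, 3))² - 1*14115 = (-5 + √((-9)² + 3²))² - 1*14115 = (-5 + √(81 + 9))² - 14115 = (-5 + √90)² - 14115 = (-5 + 3*√10)² - 14115 = -14115 + (-5 + 3*√10)²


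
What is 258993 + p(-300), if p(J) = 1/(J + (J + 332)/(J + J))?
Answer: 5828378397/22504 ≈ 2.5899e+5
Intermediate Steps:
p(J) = 1/(J + (332 + J)/(2*J)) (p(J) = 1/(J + (332 + J)/((2*J))) = 1/(J + (332 + J)*(1/(2*J))) = 1/(J + (332 + J)/(2*J)))
258993 + p(-300) = 258993 + 2*(-300)/(332 - 300 + 2*(-300)²) = 258993 + 2*(-300)/(332 - 300 + 2*90000) = 258993 + 2*(-300)/(332 - 300 + 180000) = 258993 + 2*(-300)/180032 = 258993 + 2*(-300)*(1/180032) = 258993 - 75/22504 = 5828378397/22504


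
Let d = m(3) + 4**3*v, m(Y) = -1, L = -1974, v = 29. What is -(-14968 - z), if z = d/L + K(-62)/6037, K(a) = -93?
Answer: 25480406081/1702434 ≈ 14967.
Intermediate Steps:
d = 1855 (d = -1 + 4**3*29 = -1 + 64*29 = -1 + 1856 = 1855)
z = -1626031/1702434 (z = 1855/(-1974) - 93/6037 = 1855*(-1/1974) - 93*1/6037 = -265/282 - 93/6037 = -1626031/1702434 ≈ -0.95512)
-(-14968 - z) = -(-14968 - 1*(-1626031/1702434)) = -(-14968 + 1626031/1702434) = -1*(-25480406081/1702434) = 25480406081/1702434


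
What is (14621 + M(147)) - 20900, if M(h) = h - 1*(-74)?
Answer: -6058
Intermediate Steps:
M(h) = 74 + h (M(h) = h + 74 = 74 + h)
(14621 + M(147)) - 20900 = (14621 + (74 + 147)) - 20900 = (14621 + 221) - 20900 = 14842 - 20900 = -6058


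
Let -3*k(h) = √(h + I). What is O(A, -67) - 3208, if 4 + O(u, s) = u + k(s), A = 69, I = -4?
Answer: -3143 - I*√71/3 ≈ -3143.0 - 2.8087*I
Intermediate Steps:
k(h) = -√(-4 + h)/3 (k(h) = -√(h - 4)/3 = -√(-4 + h)/3)
O(u, s) = -4 + u - √(-4 + s)/3 (O(u, s) = -4 + (u - √(-4 + s)/3) = -4 + u - √(-4 + s)/3)
O(A, -67) - 3208 = (-4 + 69 - √(-4 - 67)/3) - 3208 = (-4 + 69 - I*√71/3) - 3208 = (65 - I*√71/3) - 3208 = -3143 - I*√71/3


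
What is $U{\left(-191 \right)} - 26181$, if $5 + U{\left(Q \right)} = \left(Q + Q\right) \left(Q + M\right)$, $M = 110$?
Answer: $4756$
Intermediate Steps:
$U{\left(Q \right)} = -5 + 2 Q \left(110 + Q\right)$ ($U{\left(Q \right)} = -5 + \left(Q + Q\right) \left(Q + 110\right) = -5 + 2 Q \left(110 + Q\right)$)
$U{\left(-191 \right)} - 26181 = \left(-5 + 2 \left(-191\right)^{2} + 220 \left(-191\right)\right) - 26181 = \left(-5 + 2 \cdot 36481 - 42020\right) - 26181 = \left(-5 + 72962 - 42020\right) - 26181 = 30937 - 26181 = 4756$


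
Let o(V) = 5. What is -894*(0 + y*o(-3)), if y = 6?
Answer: -26820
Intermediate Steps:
-894*(0 + y*o(-3)) = -894*(0 + 6*5) = -894*(0 + 30) = -894*30 = -26820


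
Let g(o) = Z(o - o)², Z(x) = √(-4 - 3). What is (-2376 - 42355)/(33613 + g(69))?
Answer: -44731/33606 ≈ -1.3310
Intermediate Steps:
Z(x) = I*√7 (Z(x) = √(-7) = I*√7)
g(o) = -7 (g(o) = (I*√7)² = -7)
(-2376 - 42355)/(33613 + g(69)) = (-2376 - 42355)/(33613 - 7) = -44731/33606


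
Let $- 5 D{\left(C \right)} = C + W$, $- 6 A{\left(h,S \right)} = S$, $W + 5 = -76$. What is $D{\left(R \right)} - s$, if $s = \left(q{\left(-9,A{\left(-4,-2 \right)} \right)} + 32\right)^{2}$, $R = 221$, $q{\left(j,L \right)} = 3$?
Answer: $-1253$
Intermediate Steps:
$W = -81$ ($W = -5 - 76 = -81$)
$A{\left(h,S \right)} = - \frac{S}{6}$
$D{\left(C \right)} = \frac{81}{5} - \frac{C}{5}$ ($D{\left(C \right)} = - \frac{C - 81}{5} = - \frac{-81 + C}{5} = \frac{81}{5} - \frac{C}{5}$)
$s = 1225$ ($s = \left(3 + 32\right)^{2} = 35^{2} = 1225$)
$D{\left(R \right)} - s = \left(\frac{81}{5} - \frac{221}{5}\right) - 1225 = -28 - 1225 = -1253$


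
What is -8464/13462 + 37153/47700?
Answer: 909631/6057900 ≈ 0.15016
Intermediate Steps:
-8464/13462 + 37153/47700 = -8464*1/13462 + 37153*(1/47700) = -4232/6731 + 701/900 = 909631/6057900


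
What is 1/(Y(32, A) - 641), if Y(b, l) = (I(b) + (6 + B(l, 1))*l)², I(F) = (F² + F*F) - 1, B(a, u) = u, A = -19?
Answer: 1/3662755 ≈ 2.7302e-7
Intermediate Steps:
I(F) = -1 + 2*F² (I(F) = (F² + F²) - 1 = 2*F² - 1 = -1 + 2*F²)
Y(b, l) = (-1 + 2*b² + 7*l)² (Y(b, l) = ((-1 + 2*b²) + (6 + 1)*l)² = ((-1 + 2*b²) + 7*l)² = (-1 + 2*b² + 7*l)²)
1/(Y(32, A) - 641) = 1/((-1 + 2*32² + 7*(-19))² - 641) = 1/((-1 + 2*1024 - 133)² - 641) = 1/((-1 + 2048 - 133)² - 641) = 1/(1914² - 641) = 1/(3663396 - 641) = 1/3662755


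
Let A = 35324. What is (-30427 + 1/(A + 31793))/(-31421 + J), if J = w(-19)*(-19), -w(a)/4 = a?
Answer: 680722986/735266735 ≈ 0.92582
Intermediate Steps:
w(a) = -4*a
J = -1444 (J = -4*(-19)*(-19) = 76*(-19) = -1444)
(-30427 + 1/(A + 31793))/(-31421 + J) = (-30427 + 1/(35324 + 31793))/(-31421 - 1444) = (-30427 + 1/67117)/(-32865) = (-30427 + 1/67117)*(-1/32865) = -2042168958/67117*(-1/32865) = 680722986/735266735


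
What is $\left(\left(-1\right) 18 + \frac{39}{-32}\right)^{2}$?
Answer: $\frac{378225}{1024} \approx 369.36$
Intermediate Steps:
$\left(\left(-1\right) 18 + \frac{39}{-32}\right)^{2} = \left(-18 + 39 \left(- \frac{1}{32}\right)\right)^{2} = \left(-18 - \frac{39}{32}\right)^{2} = \left(- \frac{615}{32}\right)^{2} = \frac{378225}{1024}$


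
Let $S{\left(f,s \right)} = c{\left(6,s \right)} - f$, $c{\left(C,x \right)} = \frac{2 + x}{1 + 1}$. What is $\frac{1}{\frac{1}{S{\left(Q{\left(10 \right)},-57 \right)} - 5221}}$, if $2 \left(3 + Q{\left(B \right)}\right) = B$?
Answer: $- \frac{10501}{2} \approx -5250.5$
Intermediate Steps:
$c{\left(C,x \right)} = 1 + \frac{x}{2}$ ($c{\left(C,x \right)} = \frac{2 + x}{2} = \left(2 + x\right) \frac{1}{2} = 1 + \frac{x}{2}$)
$Q{\left(B \right)} = -3 + \frac{B}{2}$
$S{\left(f,s \right)} = 1 + \frac{s}{2} - f$ ($S{\left(f,s \right)} = \left(1 + \frac{s}{2}\right) - f = 1 + \frac{s}{2} - f$)
$\frac{1}{\frac{1}{S{\left(Q{\left(10 \right)},-57 \right)} - 5221}} = \frac{1}{\frac{1}{\left(1 + \frac{1}{2} \left(-57\right) - \left(-3 + \frac{1}{2} \cdot 10\right)\right) - 5221}} = \frac{1}{\frac{1}{\left(1 - \frac{57}{2} - \left(-3 + 5\right)\right) - 5221}} = \frac{1}{\frac{1}{\left(1 - \frac{57}{2} - 2\right) - 5221}} = \frac{1}{\frac{1}{- \frac{59}{2} - 5221}} = \frac{1}{\frac{1}{- \frac{10501}{2}}} = \frac{1}{- \frac{2}{10501}} = - \frac{10501}{2}$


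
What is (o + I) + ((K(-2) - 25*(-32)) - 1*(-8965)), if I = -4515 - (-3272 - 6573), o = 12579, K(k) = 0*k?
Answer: 27674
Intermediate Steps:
K(k) = 0
I = 5330 (I = -4515 - 1*(-9845) = -4515 + 9845 = 5330)
(o + I) + ((K(-2) - 25*(-32)) - 1*(-8965)) = (12579 + 5330) + ((0 - 25*(-32)) - 1*(-8965)) = 17909 + ((0 + 800) + 8965) = 17909 + (800 + 8965) = 17909 + 9765 = 27674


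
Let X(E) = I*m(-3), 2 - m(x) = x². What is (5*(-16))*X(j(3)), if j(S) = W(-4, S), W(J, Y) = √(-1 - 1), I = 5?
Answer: 2800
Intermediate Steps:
m(x) = 2 - x²
W(J, Y) = I*√2 (W(J, Y) = √(-2) = I*√2)
j(S) = I*√2
X(E) = -35 (X(E) = 5*(2 - 1*(-3)²) = 5*(2 - 1*9) = 5*(2 - 9) = 5*(-7) = -35)
(5*(-16))*X(j(3)) = (5*(-16))*(-35) = -80*(-35) = 2800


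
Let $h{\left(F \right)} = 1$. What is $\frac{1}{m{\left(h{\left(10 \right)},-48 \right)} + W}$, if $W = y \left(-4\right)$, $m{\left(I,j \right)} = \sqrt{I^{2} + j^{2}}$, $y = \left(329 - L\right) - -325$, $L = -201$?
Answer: $- \frac{684}{2338819} - \frac{\sqrt{2305}}{11694095} \approx -0.00029656$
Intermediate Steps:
$y = 855$ ($y = \left(329 - -201\right) - -325 = \left(329 + 201\right) + 325 = 530 + 325 = 855$)
$W = -3420$ ($W = 855 \left(-4\right) = -3420$)
$\frac{1}{m{\left(h{\left(10 \right)},-48 \right)} + W} = \frac{1}{\sqrt{1^{2} + \left(-48\right)^{2}} - 3420} = \frac{1}{\sqrt{1 + 2304} - 3420} = \frac{1}{\sqrt{2305} - 3420} = \frac{1}{-3420 + \sqrt{2305}}$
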